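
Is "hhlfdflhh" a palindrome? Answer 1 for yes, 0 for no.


Input: hhlfdflhh
Reversed: hhlfdflhh
  Compare pos 0 ('h') with pos 8 ('h'): match
  Compare pos 1 ('h') with pos 7 ('h'): match
  Compare pos 2 ('l') with pos 6 ('l'): match
  Compare pos 3 ('f') with pos 5 ('f'): match
Result: palindrome

1


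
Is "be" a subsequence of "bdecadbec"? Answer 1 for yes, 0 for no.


Check if "be" is a subsequence of "bdecadbec"
Greedy scan:
  Position 0 ('b'): matches sub[0] = 'b'
  Position 1 ('d'): no match needed
  Position 2 ('e'): matches sub[1] = 'e'
  Position 3 ('c'): no match needed
  Position 4 ('a'): no match needed
  Position 5 ('d'): no match needed
  Position 6 ('b'): no match needed
  Position 7 ('e'): no match needed
  Position 8 ('c'): no match needed
All 2 characters matched => is a subsequence

1


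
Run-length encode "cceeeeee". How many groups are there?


Input: cceeeeee
Scanning for consecutive runs:
  Group 1: 'c' x 2 (positions 0-1)
  Group 2: 'e' x 6 (positions 2-7)
Total groups: 2

2


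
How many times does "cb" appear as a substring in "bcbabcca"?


Searching for "cb" in "bcbabcca"
Scanning each position:
  Position 0: "bc" => no
  Position 1: "cb" => MATCH
  Position 2: "ba" => no
  Position 3: "ab" => no
  Position 4: "bc" => no
  Position 5: "cc" => no
  Position 6: "ca" => no
Total occurrences: 1

1


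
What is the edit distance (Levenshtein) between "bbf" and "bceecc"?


Computing edit distance: "bbf" -> "bceecc"
DP table:
           b    c    e    e    c    c
      0    1    2    3    4    5    6
  b   1    0    1    2    3    4    5
  b   2    1    1    2    3    4    5
  f   3    2    2    2    3    4    5
Edit distance = dp[3][6] = 5

5


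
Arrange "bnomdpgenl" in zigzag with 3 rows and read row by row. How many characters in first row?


Zigzag "bnomdpgenl" into 3 rows:
Placing characters:
  'b' => row 0
  'n' => row 1
  'o' => row 2
  'm' => row 1
  'd' => row 0
  'p' => row 1
  'g' => row 2
  'e' => row 1
  'n' => row 0
  'l' => row 1
Rows:
  Row 0: "bdn"
  Row 1: "nmpel"
  Row 2: "og"
First row length: 3

3


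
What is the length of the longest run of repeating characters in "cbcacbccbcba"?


Input: "cbcacbccbcba"
Scanning for longest run:
  Position 1 ('b'): new char, reset run to 1
  Position 2 ('c'): new char, reset run to 1
  Position 3 ('a'): new char, reset run to 1
  Position 4 ('c'): new char, reset run to 1
  Position 5 ('b'): new char, reset run to 1
  Position 6 ('c'): new char, reset run to 1
  Position 7 ('c'): continues run of 'c', length=2
  Position 8 ('b'): new char, reset run to 1
  Position 9 ('c'): new char, reset run to 1
  Position 10 ('b'): new char, reset run to 1
  Position 11 ('a'): new char, reset run to 1
Longest run: 'c' with length 2

2


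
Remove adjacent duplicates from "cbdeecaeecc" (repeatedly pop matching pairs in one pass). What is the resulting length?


Input: cbdeecaeecc
Stack-based adjacent duplicate removal:
  Read 'c': push. Stack: c
  Read 'b': push. Stack: cb
  Read 'd': push. Stack: cbd
  Read 'e': push. Stack: cbde
  Read 'e': matches stack top 'e' => pop. Stack: cbd
  Read 'c': push. Stack: cbdc
  Read 'a': push. Stack: cbdca
  Read 'e': push. Stack: cbdcae
  Read 'e': matches stack top 'e' => pop. Stack: cbdca
  Read 'c': push. Stack: cbdcac
  Read 'c': matches stack top 'c' => pop. Stack: cbdca
Final stack: "cbdca" (length 5)

5


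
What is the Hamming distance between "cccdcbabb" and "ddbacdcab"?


Comparing "cccdcbabb" and "ddbacdcab" position by position:
  Position 0: 'c' vs 'd' => differ
  Position 1: 'c' vs 'd' => differ
  Position 2: 'c' vs 'b' => differ
  Position 3: 'd' vs 'a' => differ
  Position 4: 'c' vs 'c' => same
  Position 5: 'b' vs 'd' => differ
  Position 6: 'a' vs 'c' => differ
  Position 7: 'b' vs 'a' => differ
  Position 8: 'b' vs 'b' => same
Total differences (Hamming distance): 7

7


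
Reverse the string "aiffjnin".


Input: aiffjnin
Reading characters right to left:
  Position 7: 'n'
  Position 6: 'i'
  Position 5: 'n'
  Position 4: 'j'
  Position 3: 'f'
  Position 2: 'f'
  Position 1: 'i'
  Position 0: 'a'
Reversed: ninjffia

ninjffia


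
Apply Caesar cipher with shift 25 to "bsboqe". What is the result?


Caesar cipher: shift "bsboqe" by 25
  'b' (pos 1) + 25 = pos 0 = 'a'
  's' (pos 18) + 25 = pos 17 = 'r'
  'b' (pos 1) + 25 = pos 0 = 'a'
  'o' (pos 14) + 25 = pos 13 = 'n'
  'q' (pos 16) + 25 = pos 15 = 'p'
  'e' (pos 4) + 25 = pos 3 = 'd'
Result: aranpd

aranpd


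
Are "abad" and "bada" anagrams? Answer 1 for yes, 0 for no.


Strings: "abad", "bada"
Sorted first:  aabd
Sorted second: aabd
Sorted forms match => anagrams

1


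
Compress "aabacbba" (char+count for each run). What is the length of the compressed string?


Input: aabacbba
Runs:
  'a' x 2 => "a2"
  'b' x 1 => "b1"
  'a' x 1 => "a1"
  'c' x 1 => "c1"
  'b' x 2 => "b2"
  'a' x 1 => "a1"
Compressed: "a2b1a1c1b2a1"
Compressed length: 12

12


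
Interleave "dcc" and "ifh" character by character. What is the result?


Interleaving "dcc" and "ifh":
  Position 0: 'd' from first, 'i' from second => "di"
  Position 1: 'c' from first, 'f' from second => "cf"
  Position 2: 'c' from first, 'h' from second => "ch"
Result: dicfch

dicfch


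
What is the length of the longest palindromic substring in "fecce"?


Input: "fecce"
Checking substrings for palindromes:
  [1:5] "ecce" (len 4) => palindrome
  [2:4] "cc" (len 2) => palindrome
Longest palindromic substring: "ecce" with length 4

4


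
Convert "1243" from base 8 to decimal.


Input: "1243" in base 8
Positional expansion:
  Digit '1' (value 1) x 8^3 = 512
  Digit '2' (value 2) x 8^2 = 128
  Digit '4' (value 4) x 8^1 = 32
  Digit '3' (value 3) x 8^0 = 3
Sum = 675

675


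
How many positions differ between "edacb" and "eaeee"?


Comparing "edacb" and "eaeee" position by position:
  Position 0: 'e' vs 'e' => same
  Position 1: 'd' vs 'a' => DIFFER
  Position 2: 'a' vs 'e' => DIFFER
  Position 3: 'c' vs 'e' => DIFFER
  Position 4: 'b' vs 'e' => DIFFER
Positions that differ: 4

4


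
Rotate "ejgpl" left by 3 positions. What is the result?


Input: "ejgpl", rotate left by 3
First 3 characters: "ejg"
Remaining characters: "pl"
Concatenate remaining + first: "pl" + "ejg" = "plejg"

plejg


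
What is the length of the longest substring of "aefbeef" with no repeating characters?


Input: "aefbeef"
Sliding window (track last position of each char):
  Position 0 ('a'): window [0,0] length 1 -- new best
  Position 1 ('e'): window [0,1] length 2 -- new best
  Position 2 ('f'): window [0,2] length 3 -- new best
  Position 3 ('b'): window [0,3] length 4 -- new best
  Position 4 ('e'): repeat (last at 1), move window start to 2
  Position 4 ('e'): window [2,4] length 3
  Position 5 ('e'): repeat (last at 4), move window start to 5
  Position 5 ('e'): window [5,5] length 1
  Position 6 ('f'): window [5,6] length 2
Longest substring with no repeats: "aefb" with length 4

4


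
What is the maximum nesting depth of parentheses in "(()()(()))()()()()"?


Input: "(()()(()))()()()()"
Tracking depth:
  Position 0 '(': depth becomes 1
  Position 1 '(': depth becomes 2
  Position 2 ')': depth becomes 1
  Position 3 '(': depth becomes 2
  Position 4 ')': depth becomes 1
  Position 5 '(': depth becomes 2
  Position 6 '(': depth becomes 3
  Position 7 ')': depth becomes 2
  Position 8 ')': depth becomes 1
  Position 9 ')': depth becomes 0
  Position 10 '(': depth becomes 1
  Position 11 ')': depth becomes 0
  Position 12 '(': depth becomes 1
  Position 13 ')': depth becomes 0
  Position 14 '(': depth becomes 1
  Position 15 ')': depth becomes 0
  Position 16 '(': depth becomes 1
  Position 17 ')': depth becomes 0
Maximum depth reached: 3

3


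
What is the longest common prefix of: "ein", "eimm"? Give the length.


Words: ein, eimm
  Position 0: all 'e' => match
  Position 1: all 'i' => match
  Position 2: ('n', 'm') => mismatch, stop
LCP = "ei" (length 2)

2


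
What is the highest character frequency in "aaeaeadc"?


Input: aaeaeadc
Character counts:
  'a': 4
  'c': 1
  'd': 1
  'e': 2
Maximum frequency: 4

4


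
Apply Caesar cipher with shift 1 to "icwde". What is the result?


Caesar cipher: shift "icwde" by 1
  'i' (pos 8) + 1 = pos 9 = 'j'
  'c' (pos 2) + 1 = pos 3 = 'd'
  'w' (pos 22) + 1 = pos 23 = 'x'
  'd' (pos 3) + 1 = pos 4 = 'e'
  'e' (pos 4) + 1 = pos 5 = 'f'
Result: jdxef

jdxef


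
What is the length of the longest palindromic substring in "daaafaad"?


Input: "daaafaad"
Checking substrings for palindromes:
  [2:7] "aafaa" (len 5) => palindrome
  [1:4] "aaa" (len 3) => palindrome
  [3:6] "afa" (len 3) => palindrome
  [1:3] "aa" (len 2) => palindrome
  [2:4] "aa" (len 2) => palindrome
  [5:7] "aa" (len 2) => palindrome
Longest palindromic substring: "aafaa" with length 5

5


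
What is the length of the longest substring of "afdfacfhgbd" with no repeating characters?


Input: "afdfacfhgbd"
Sliding window (track last position of each char):
  Position 0 ('a'): window [0,0] length 1 -- new best
  Position 1 ('f'): window [0,1] length 2 -- new best
  Position 2 ('d'): window [0,2] length 3 -- new best
  Position 3 ('f'): repeat (last at 1), move window start to 2
  Position 3 ('f'): window [2,3] length 2
  Position 4 ('a'): window [2,4] length 3
  Position 5 ('c'): window [2,5] length 4 -- new best
  Position 6 ('f'): repeat (last at 3), move window start to 4
  Position 6 ('f'): window [4,6] length 3
  Position 7 ('h'): window [4,7] length 4
  Position 8 ('g'): window [4,8] length 5 -- new best
  Position 9 ('b'): window [4,9] length 6 -- new best
  Position 10 ('d'): window [4,10] length 7 -- new best
Longest substring with no repeats: "acfhgbd" with length 7

7


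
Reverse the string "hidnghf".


Input: hidnghf
Reading characters right to left:
  Position 6: 'f'
  Position 5: 'h'
  Position 4: 'g'
  Position 3: 'n'
  Position 2: 'd'
  Position 1: 'i'
  Position 0: 'h'
Reversed: fhgndih

fhgndih


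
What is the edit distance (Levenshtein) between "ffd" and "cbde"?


Computing edit distance: "ffd" -> "cbde"
DP table:
           c    b    d    e
      0    1    2    3    4
  f   1    1    2    3    4
  f   2    2    2    3    4
  d   3    3    3    2    3
Edit distance = dp[3][4] = 3

3


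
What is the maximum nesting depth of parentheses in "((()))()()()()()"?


Input: "((()))()()()()()"
Tracking depth:
  Position 0 '(': depth becomes 1
  Position 1 '(': depth becomes 2
  Position 2 '(': depth becomes 3
  Position 3 ')': depth becomes 2
  Position 4 ')': depth becomes 1
  Position 5 ')': depth becomes 0
  Position 6 '(': depth becomes 1
  Position 7 ')': depth becomes 0
  Position 8 '(': depth becomes 1
  Position 9 ')': depth becomes 0
  Position 10 '(': depth becomes 1
  Position 11 ')': depth becomes 0
  Position 12 '(': depth becomes 1
  Position 13 ')': depth becomes 0
  Position 14 '(': depth becomes 1
  Position 15 ')': depth becomes 0
Maximum depth reached: 3

3


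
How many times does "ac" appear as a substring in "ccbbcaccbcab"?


Searching for "ac" in "ccbbcaccbcab"
Scanning each position:
  Position 0: "cc" => no
  Position 1: "cb" => no
  Position 2: "bb" => no
  Position 3: "bc" => no
  Position 4: "ca" => no
  Position 5: "ac" => MATCH
  Position 6: "cc" => no
  Position 7: "cb" => no
  Position 8: "bc" => no
  Position 9: "ca" => no
  Position 10: "ab" => no
Total occurrences: 1

1


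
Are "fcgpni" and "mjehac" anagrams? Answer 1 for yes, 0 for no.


Strings: "fcgpni", "mjehac"
Sorted first:  cfginp
Sorted second: acehjm
Differ at position 0: 'c' vs 'a' => not anagrams

0


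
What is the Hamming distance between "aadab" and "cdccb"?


Comparing "aadab" and "cdccb" position by position:
  Position 0: 'a' vs 'c' => differ
  Position 1: 'a' vs 'd' => differ
  Position 2: 'd' vs 'c' => differ
  Position 3: 'a' vs 'c' => differ
  Position 4: 'b' vs 'b' => same
Total differences (Hamming distance): 4

4


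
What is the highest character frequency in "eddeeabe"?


Input: eddeeabe
Character counts:
  'a': 1
  'b': 1
  'd': 2
  'e': 4
Maximum frequency: 4

4


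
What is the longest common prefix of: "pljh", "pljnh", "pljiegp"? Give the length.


Words: pljh, pljnh, pljiegp
  Position 0: all 'p' => match
  Position 1: all 'l' => match
  Position 2: all 'j' => match
  Position 3: ('h', 'n', 'i') => mismatch, stop
LCP = "plj" (length 3)

3


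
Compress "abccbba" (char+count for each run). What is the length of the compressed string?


Input: abccbba
Runs:
  'a' x 1 => "a1"
  'b' x 1 => "b1"
  'c' x 2 => "c2"
  'b' x 2 => "b2"
  'a' x 1 => "a1"
Compressed: "a1b1c2b2a1"
Compressed length: 10

10


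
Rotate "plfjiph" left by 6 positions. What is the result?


Input: "plfjiph", rotate left by 6
First 6 characters: "plfjip"
Remaining characters: "h"
Concatenate remaining + first: "h" + "plfjip" = "hplfjip"

hplfjip


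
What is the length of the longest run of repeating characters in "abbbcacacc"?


Input: "abbbcacacc"
Scanning for longest run:
  Position 1 ('b'): new char, reset run to 1
  Position 2 ('b'): continues run of 'b', length=2
  Position 3 ('b'): continues run of 'b', length=3
  Position 4 ('c'): new char, reset run to 1
  Position 5 ('a'): new char, reset run to 1
  Position 6 ('c'): new char, reset run to 1
  Position 7 ('a'): new char, reset run to 1
  Position 8 ('c'): new char, reset run to 1
  Position 9 ('c'): continues run of 'c', length=2
Longest run: 'b' with length 3

3


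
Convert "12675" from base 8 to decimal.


Input: "12675" in base 8
Positional expansion:
  Digit '1' (value 1) x 8^4 = 4096
  Digit '2' (value 2) x 8^3 = 1024
  Digit '6' (value 6) x 8^2 = 384
  Digit '7' (value 7) x 8^1 = 56
  Digit '5' (value 5) x 8^0 = 5
Sum = 5565

5565


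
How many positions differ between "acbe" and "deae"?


Comparing "acbe" and "deae" position by position:
  Position 0: 'a' vs 'd' => DIFFER
  Position 1: 'c' vs 'e' => DIFFER
  Position 2: 'b' vs 'a' => DIFFER
  Position 3: 'e' vs 'e' => same
Positions that differ: 3

3


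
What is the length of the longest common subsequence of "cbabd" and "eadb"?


LCS of "cbabd" and "eadb"
DP table:
           e    a    d    b
      0    0    0    0    0
  c   0    0    0    0    0
  b   0    0    0    0    1
  a   0    0    1    1    1
  b   0    0    1    1    2
  d   0    0    1    2    2
LCS length = dp[5][4] = 2

2


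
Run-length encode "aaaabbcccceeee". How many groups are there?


Input: aaaabbcccceeee
Scanning for consecutive runs:
  Group 1: 'a' x 4 (positions 0-3)
  Group 2: 'b' x 2 (positions 4-5)
  Group 3: 'c' x 4 (positions 6-9)
  Group 4: 'e' x 4 (positions 10-13)
Total groups: 4

4


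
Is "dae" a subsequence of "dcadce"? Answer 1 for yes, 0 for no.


Check if "dae" is a subsequence of "dcadce"
Greedy scan:
  Position 0 ('d'): matches sub[0] = 'd'
  Position 1 ('c'): no match needed
  Position 2 ('a'): matches sub[1] = 'a'
  Position 3 ('d'): no match needed
  Position 4 ('c'): no match needed
  Position 5 ('e'): matches sub[2] = 'e'
All 3 characters matched => is a subsequence

1


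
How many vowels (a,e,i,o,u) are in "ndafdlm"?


Input: ndafdlm
Checking each character:
  'n' at position 0: consonant
  'd' at position 1: consonant
  'a' at position 2: vowel (running total: 1)
  'f' at position 3: consonant
  'd' at position 4: consonant
  'l' at position 5: consonant
  'm' at position 6: consonant
Total vowels: 1

1


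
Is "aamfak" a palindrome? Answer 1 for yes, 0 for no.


Input: aamfak
Reversed: kafmaa
  Compare pos 0 ('a') with pos 5 ('k'): MISMATCH
  Compare pos 1 ('a') with pos 4 ('a'): match
  Compare pos 2 ('m') with pos 3 ('f'): MISMATCH
Result: not a palindrome

0


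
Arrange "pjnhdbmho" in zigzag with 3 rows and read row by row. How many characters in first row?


Zigzag "pjnhdbmho" into 3 rows:
Placing characters:
  'p' => row 0
  'j' => row 1
  'n' => row 2
  'h' => row 1
  'd' => row 0
  'b' => row 1
  'm' => row 2
  'h' => row 1
  'o' => row 0
Rows:
  Row 0: "pdo"
  Row 1: "jhbh"
  Row 2: "nm"
First row length: 3

3


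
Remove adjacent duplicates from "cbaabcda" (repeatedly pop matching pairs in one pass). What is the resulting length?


Input: cbaabcda
Stack-based adjacent duplicate removal:
  Read 'c': push. Stack: c
  Read 'b': push. Stack: cb
  Read 'a': push. Stack: cba
  Read 'a': matches stack top 'a' => pop. Stack: cb
  Read 'b': matches stack top 'b' => pop. Stack: c
  Read 'c': matches stack top 'c' => pop. Stack: (empty)
  Read 'd': push. Stack: d
  Read 'a': push. Stack: da
Final stack: "da" (length 2)

2


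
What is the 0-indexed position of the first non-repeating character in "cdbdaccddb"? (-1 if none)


Input: cdbdaccddb
Character frequencies:
  'a': 1
  'b': 2
  'c': 3
  'd': 4
Scanning left to right for freq == 1:
  Position 0 ('c'): freq=3, skip
  Position 1 ('d'): freq=4, skip
  Position 2 ('b'): freq=2, skip
  Position 3 ('d'): freq=4, skip
  Position 4 ('a'): unique! => answer = 4

4


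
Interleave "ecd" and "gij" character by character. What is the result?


Interleaving "ecd" and "gij":
  Position 0: 'e' from first, 'g' from second => "eg"
  Position 1: 'c' from first, 'i' from second => "ci"
  Position 2: 'd' from first, 'j' from second => "dj"
Result: egcidj

egcidj


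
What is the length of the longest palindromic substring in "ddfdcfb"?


Input: "ddfdcfb"
Checking substrings for palindromes:
  [1:4] "dfd" (len 3) => palindrome
  [0:2] "dd" (len 2) => palindrome
Longest palindromic substring: "dfd" with length 3

3


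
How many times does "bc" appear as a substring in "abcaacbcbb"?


Searching for "bc" in "abcaacbcbb"
Scanning each position:
  Position 0: "ab" => no
  Position 1: "bc" => MATCH
  Position 2: "ca" => no
  Position 3: "aa" => no
  Position 4: "ac" => no
  Position 5: "cb" => no
  Position 6: "bc" => MATCH
  Position 7: "cb" => no
  Position 8: "bb" => no
Total occurrences: 2

2


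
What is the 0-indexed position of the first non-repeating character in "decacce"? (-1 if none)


Input: decacce
Character frequencies:
  'a': 1
  'c': 3
  'd': 1
  'e': 2
Scanning left to right for freq == 1:
  Position 0 ('d'): unique! => answer = 0

0


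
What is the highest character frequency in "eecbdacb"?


Input: eecbdacb
Character counts:
  'a': 1
  'b': 2
  'c': 2
  'd': 1
  'e': 2
Maximum frequency: 2

2


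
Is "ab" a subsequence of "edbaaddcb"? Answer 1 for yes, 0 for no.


Check if "ab" is a subsequence of "edbaaddcb"
Greedy scan:
  Position 0 ('e'): no match needed
  Position 1 ('d'): no match needed
  Position 2 ('b'): no match needed
  Position 3 ('a'): matches sub[0] = 'a'
  Position 4 ('a'): no match needed
  Position 5 ('d'): no match needed
  Position 6 ('d'): no match needed
  Position 7 ('c'): no match needed
  Position 8 ('b'): matches sub[1] = 'b'
All 2 characters matched => is a subsequence

1


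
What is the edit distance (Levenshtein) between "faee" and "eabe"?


Computing edit distance: "faee" -> "eabe"
DP table:
           e    a    b    e
      0    1    2    3    4
  f   1    1    2    3    4
  a   2    2    1    2    3
  e   3    2    2    2    2
  e   4    3    3    3    2
Edit distance = dp[4][4] = 2

2


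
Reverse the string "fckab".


Input: fckab
Reading characters right to left:
  Position 4: 'b'
  Position 3: 'a'
  Position 2: 'k'
  Position 1: 'c'
  Position 0: 'f'
Reversed: bakcf

bakcf


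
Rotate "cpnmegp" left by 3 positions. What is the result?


Input: "cpnmegp", rotate left by 3
First 3 characters: "cpn"
Remaining characters: "megp"
Concatenate remaining + first: "megp" + "cpn" = "megpcpn"

megpcpn


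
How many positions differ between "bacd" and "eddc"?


Comparing "bacd" and "eddc" position by position:
  Position 0: 'b' vs 'e' => DIFFER
  Position 1: 'a' vs 'd' => DIFFER
  Position 2: 'c' vs 'd' => DIFFER
  Position 3: 'd' vs 'c' => DIFFER
Positions that differ: 4

4


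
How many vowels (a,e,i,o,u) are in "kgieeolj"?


Input: kgieeolj
Checking each character:
  'k' at position 0: consonant
  'g' at position 1: consonant
  'i' at position 2: vowel (running total: 1)
  'e' at position 3: vowel (running total: 2)
  'e' at position 4: vowel (running total: 3)
  'o' at position 5: vowel (running total: 4)
  'l' at position 6: consonant
  'j' at position 7: consonant
Total vowels: 4

4


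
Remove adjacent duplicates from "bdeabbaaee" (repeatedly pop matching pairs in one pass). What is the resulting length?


Input: bdeabbaaee
Stack-based adjacent duplicate removal:
  Read 'b': push. Stack: b
  Read 'd': push. Stack: bd
  Read 'e': push. Stack: bde
  Read 'a': push. Stack: bdea
  Read 'b': push. Stack: bdeab
  Read 'b': matches stack top 'b' => pop. Stack: bdea
  Read 'a': matches stack top 'a' => pop. Stack: bde
  Read 'a': push. Stack: bdea
  Read 'e': push. Stack: bdeae
  Read 'e': matches stack top 'e' => pop. Stack: bdea
Final stack: "bdea" (length 4)

4


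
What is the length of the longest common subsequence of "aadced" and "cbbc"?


LCS of "aadced" and "cbbc"
DP table:
           c    b    b    c
      0    0    0    0    0
  a   0    0    0    0    0
  a   0    0    0    0    0
  d   0    0    0    0    0
  c   0    1    1    1    1
  e   0    1    1    1    1
  d   0    1    1    1    1
LCS length = dp[6][4] = 1

1


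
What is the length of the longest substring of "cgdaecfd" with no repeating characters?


Input: "cgdaecfd"
Sliding window (track last position of each char):
  Position 0 ('c'): window [0,0] length 1 -- new best
  Position 1 ('g'): window [0,1] length 2 -- new best
  Position 2 ('d'): window [0,2] length 3 -- new best
  Position 3 ('a'): window [0,3] length 4 -- new best
  Position 4 ('e'): window [0,4] length 5 -- new best
  Position 5 ('c'): repeat (last at 0), move window start to 1
  Position 5 ('c'): window [1,5] length 5
  Position 6 ('f'): window [1,6] length 6 -- new best
  Position 7 ('d'): repeat (last at 2), move window start to 3
  Position 7 ('d'): window [3,7] length 5
Longest substring with no repeats: "gdaecf" with length 6

6


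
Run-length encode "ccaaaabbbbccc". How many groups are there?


Input: ccaaaabbbbccc
Scanning for consecutive runs:
  Group 1: 'c' x 2 (positions 0-1)
  Group 2: 'a' x 4 (positions 2-5)
  Group 3: 'b' x 4 (positions 6-9)
  Group 4: 'c' x 3 (positions 10-12)
Total groups: 4

4


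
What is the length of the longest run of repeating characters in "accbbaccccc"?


Input: "accbbaccccc"
Scanning for longest run:
  Position 1 ('c'): new char, reset run to 1
  Position 2 ('c'): continues run of 'c', length=2
  Position 3 ('b'): new char, reset run to 1
  Position 4 ('b'): continues run of 'b', length=2
  Position 5 ('a'): new char, reset run to 1
  Position 6 ('c'): new char, reset run to 1
  Position 7 ('c'): continues run of 'c', length=2
  Position 8 ('c'): continues run of 'c', length=3
  Position 9 ('c'): continues run of 'c', length=4
  Position 10 ('c'): continues run of 'c', length=5
Longest run: 'c' with length 5

5


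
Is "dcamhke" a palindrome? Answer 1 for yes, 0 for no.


Input: dcamhke
Reversed: ekhmacd
  Compare pos 0 ('d') with pos 6 ('e'): MISMATCH
  Compare pos 1 ('c') with pos 5 ('k'): MISMATCH
  Compare pos 2 ('a') with pos 4 ('h'): MISMATCH
Result: not a palindrome

0


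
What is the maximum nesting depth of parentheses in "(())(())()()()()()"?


Input: "(())(())()()()()()"
Tracking depth:
  Position 0 '(': depth becomes 1
  Position 1 '(': depth becomes 2
  Position 2 ')': depth becomes 1
  Position 3 ')': depth becomes 0
  Position 4 '(': depth becomes 1
  Position 5 '(': depth becomes 2
  Position 6 ')': depth becomes 1
  Position 7 ')': depth becomes 0
  Position 8 '(': depth becomes 1
  Position 9 ')': depth becomes 0
  Position 10 '(': depth becomes 1
  Position 11 ')': depth becomes 0
  Position 12 '(': depth becomes 1
  Position 13 ')': depth becomes 0
  Position 14 '(': depth becomes 1
  Position 15 ')': depth becomes 0
  Position 16 '(': depth becomes 1
  Position 17 ')': depth becomes 0
Maximum depth reached: 2

2


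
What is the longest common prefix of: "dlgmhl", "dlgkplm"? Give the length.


Words: dlgmhl, dlgkplm
  Position 0: all 'd' => match
  Position 1: all 'l' => match
  Position 2: all 'g' => match
  Position 3: ('m', 'k') => mismatch, stop
LCP = "dlg" (length 3)

3


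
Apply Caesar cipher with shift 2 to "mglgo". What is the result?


Caesar cipher: shift "mglgo" by 2
  'm' (pos 12) + 2 = pos 14 = 'o'
  'g' (pos 6) + 2 = pos 8 = 'i'
  'l' (pos 11) + 2 = pos 13 = 'n'
  'g' (pos 6) + 2 = pos 8 = 'i'
  'o' (pos 14) + 2 = pos 16 = 'q'
Result: oiniq

oiniq


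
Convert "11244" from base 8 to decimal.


Input: "11244" in base 8
Positional expansion:
  Digit '1' (value 1) x 8^4 = 4096
  Digit '1' (value 1) x 8^3 = 512
  Digit '2' (value 2) x 8^2 = 128
  Digit '4' (value 4) x 8^1 = 32
  Digit '4' (value 4) x 8^0 = 4
Sum = 4772

4772


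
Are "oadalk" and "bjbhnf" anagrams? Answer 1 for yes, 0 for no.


Strings: "oadalk", "bjbhnf"
Sorted first:  aadklo
Sorted second: bbfhjn
Differ at position 0: 'a' vs 'b' => not anagrams

0


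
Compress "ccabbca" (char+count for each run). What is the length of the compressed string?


Input: ccabbca
Runs:
  'c' x 2 => "c2"
  'a' x 1 => "a1"
  'b' x 2 => "b2"
  'c' x 1 => "c1"
  'a' x 1 => "a1"
Compressed: "c2a1b2c1a1"
Compressed length: 10

10


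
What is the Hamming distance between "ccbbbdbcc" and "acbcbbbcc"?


Comparing "ccbbbdbcc" and "acbcbbbcc" position by position:
  Position 0: 'c' vs 'a' => differ
  Position 1: 'c' vs 'c' => same
  Position 2: 'b' vs 'b' => same
  Position 3: 'b' vs 'c' => differ
  Position 4: 'b' vs 'b' => same
  Position 5: 'd' vs 'b' => differ
  Position 6: 'b' vs 'b' => same
  Position 7: 'c' vs 'c' => same
  Position 8: 'c' vs 'c' => same
Total differences (Hamming distance): 3

3


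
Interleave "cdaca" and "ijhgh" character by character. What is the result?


Interleaving "cdaca" and "ijhgh":
  Position 0: 'c' from first, 'i' from second => "ci"
  Position 1: 'd' from first, 'j' from second => "dj"
  Position 2: 'a' from first, 'h' from second => "ah"
  Position 3: 'c' from first, 'g' from second => "cg"
  Position 4: 'a' from first, 'h' from second => "ah"
Result: cidjahcgah

cidjahcgah


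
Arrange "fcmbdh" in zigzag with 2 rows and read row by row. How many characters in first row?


Zigzag "fcmbdh" into 2 rows:
Placing characters:
  'f' => row 0
  'c' => row 1
  'm' => row 0
  'b' => row 1
  'd' => row 0
  'h' => row 1
Rows:
  Row 0: "fmd"
  Row 1: "cbh"
First row length: 3

3


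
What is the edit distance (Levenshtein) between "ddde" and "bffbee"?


Computing edit distance: "ddde" -> "bffbee"
DP table:
           b    f    f    b    e    e
      0    1    2    3    4    5    6
  d   1    1    2    3    4    5    6
  d   2    2    2    3    4    5    6
  d   3    3    3    3    4    5    6
  e   4    4    4    4    4    4    5
Edit distance = dp[4][6] = 5

5


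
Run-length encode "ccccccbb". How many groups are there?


Input: ccccccbb
Scanning for consecutive runs:
  Group 1: 'c' x 6 (positions 0-5)
  Group 2: 'b' x 2 (positions 6-7)
Total groups: 2

2


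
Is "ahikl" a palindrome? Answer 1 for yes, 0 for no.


Input: ahikl
Reversed: lkiha
  Compare pos 0 ('a') with pos 4 ('l'): MISMATCH
  Compare pos 1 ('h') with pos 3 ('k'): MISMATCH
Result: not a palindrome

0


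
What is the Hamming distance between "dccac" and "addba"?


Comparing "dccac" and "addba" position by position:
  Position 0: 'd' vs 'a' => differ
  Position 1: 'c' vs 'd' => differ
  Position 2: 'c' vs 'd' => differ
  Position 3: 'a' vs 'b' => differ
  Position 4: 'c' vs 'a' => differ
Total differences (Hamming distance): 5

5


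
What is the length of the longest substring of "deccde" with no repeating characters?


Input: "deccde"
Sliding window (track last position of each char):
  Position 0 ('d'): window [0,0] length 1 -- new best
  Position 1 ('e'): window [0,1] length 2 -- new best
  Position 2 ('c'): window [0,2] length 3 -- new best
  Position 3 ('c'): repeat (last at 2), move window start to 3
  Position 3 ('c'): window [3,3] length 1
  Position 4 ('d'): window [3,4] length 2
  Position 5 ('e'): window [3,5] length 3
Longest substring with no repeats: "dec" with length 3

3


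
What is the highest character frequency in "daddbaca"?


Input: daddbaca
Character counts:
  'a': 3
  'b': 1
  'c': 1
  'd': 3
Maximum frequency: 3

3


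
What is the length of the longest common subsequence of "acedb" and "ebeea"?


LCS of "acedb" and "ebeea"
DP table:
           e    b    e    e    a
      0    0    0    0    0    0
  a   0    0    0    0    0    1
  c   0    0    0    0    0    1
  e   0    1    1    1    1    1
  d   0    1    1    1    1    1
  b   0    1    2    2    2    2
LCS length = dp[5][5] = 2

2


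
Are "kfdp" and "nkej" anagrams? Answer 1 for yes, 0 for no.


Strings: "kfdp", "nkej"
Sorted first:  dfkp
Sorted second: ejkn
Differ at position 0: 'd' vs 'e' => not anagrams

0


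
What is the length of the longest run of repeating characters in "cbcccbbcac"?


Input: "cbcccbbcac"
Scanning for longest run:
  Position 1 ('b'): new char, reset run to 1
  Position 2 ('c'): new char, reset run to 1
  Position 3 ('c'): continues run of 'c', length=2
  Position 4 ('c'): continues run of 'c', length=3
  Position 5 ('b'): new char, reset run to 1
  Position 6 ('b'): continues run of 'b', length=2
  Position 7 ('c'): new char, reset run to 1
  Position 8 ('a'): new char, reset run to 1
  Position 9 ('c'): new char, reset run to 1
Longest run: 'c' with length 3

3


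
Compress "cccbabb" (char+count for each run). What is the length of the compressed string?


Input: cccbabb
Runs:
  'c' x 3 => "c3"
  'b' x 1 => "b1"
  'a' x 1 => "a1"
  'b' x 2 => "b2"
Compressed: "c3b1a1b2"
Compressed length: 8

8


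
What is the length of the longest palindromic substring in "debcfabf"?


Input: "debcfabf"
Checking substrings for palindromes:
  No multi-char palindromic substrings found
Longest palindromic substring: "d" with length 1

1


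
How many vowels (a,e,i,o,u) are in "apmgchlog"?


Input: apmgchlog
Checking each character:
  'a' at position 0: vowel (running total: 1)
  'p' at position 1: consonant
  'm' at position 2: consonant
  'g' at position 3: consonant
  'c' at position 4: consonant
  'h' at position 5: consonant
  'l' at position 6: consonant
  'o' at position 7: vowel (running total: 2)
  'g' at position 8: consonant
Total vowels: 2

2


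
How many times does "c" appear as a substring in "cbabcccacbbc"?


Searching for "c" in "cbabcccacbbc"
Scanning each position:
  Position 0: "c" => MATCH
  Position 1: "b" => no
  Position 2: "a" => no
  Position 3: "b" => no
  Position 4: "c" => MATCH
  Position 5: "c" => MATCH
  Position 6: "c" => MATCH
  Position 7: "a" => no
  Position 8: "c" => MATCH
  Position 9: "b" => no
  Position 10: "b" => no
  Position 11: "c" => MATCH
Total occurrences: 6

6


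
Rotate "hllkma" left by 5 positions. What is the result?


Input: "hllkma", rotate left by 5
First 5 characters: "hllkm"
Remaining characters: "a"
Concatenate remaining + first: "a" + "hllkm" = "ahllkm"

ahllkm


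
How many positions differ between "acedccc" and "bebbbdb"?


Comparing "acedccc" and "bebbbdb" position by position:
  Position 0: 'a' vs 'b' => DIFFER
  Position 1: 'c' vs 'e' => DIFFER
  Position 2: 'e' vs 'b' => DIFFER
  Position 3: 'd' vs 'b' => DIFFER
  Position 4: 'c' vs 'b' => DIFFER
  Position 5: 'c' vs 'd' => DIFFER
  Position 6: 'c' vs 'b' => DIFFER
Positions that differ: 7

7


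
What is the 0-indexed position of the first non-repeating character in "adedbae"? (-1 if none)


Input: adedbae
Character frequencies:
  'a': 2
  'b': 1
  'd': 2
  'e': 2
Scanning left to right for freq == 1:
  Position 0 ('a'): freq=2, skip
  Position 1 ('d'): freq=2, skip
  Position 2 ('e'): freq=2, skip
  Position 3 ('d'): freq=2, skip
  Position 4 ('b'): unique! => answer = 4

4


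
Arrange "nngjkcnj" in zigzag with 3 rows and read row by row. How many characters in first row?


Zigzag "nngjkcnj" into 3 rows:
Placing characters:
  'n' => row 0
  'n' => row 1
  'g' => row 2
  'j' => row 1
  'k' => row 0
  'c' => row 1
  'n' => row 2
  'j' => row 1
Rows:
  Row 0: "nk"
  Row 1: "njcj"
  Row 2: "gn"
First row length: 2

2


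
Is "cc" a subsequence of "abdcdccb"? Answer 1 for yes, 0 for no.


Check if "cc" is a subsequence of "abdcdccb"
Greedy scan:
  Position 0 ('a'): no match needed
  Position 1 ('b'): no match needed
  Position 2 ('d'): no match needed
  Position 3 ('c'): matches sub[0] = 'c'
  Position 4 ('d'): no match needed
  Position 5 ('c'): matches sub[1] = 'c'
  Position 6 ('c'): no match needed
  Position 7 ('b'): no match needed
All 2 characters matched => is a subsequence

1


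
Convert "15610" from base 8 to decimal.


Input: "15610" in base 8
Positional expansion:
  Digit '1' (value 1) x 8^4 = 4096
  Digit '5' (value 5) x 8^3 = 2560
  Digit '6' (value 6) x 8^2 = 384
  Digit '1' (value 1) x 8^1 = 8
  Digit '0' (value 0) x 8^0 = 0
Sum = 7048

7048


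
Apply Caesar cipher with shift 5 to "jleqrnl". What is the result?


Caesar cipher: shift "jleqrnl" by 5
  'j' (pos 9) + 5 = pos 14 = 'o'
  'l' (pos 11) + 5 = pos 16 = 'q'
  'e' (pos 4) + 5 = pos 9 = 'j'
  'q' (pos 16) + 5 = pos 21 = 'v'
  'r' (pos 17) + 5 = pos 22 = 'w'
  'n' (pos 13) + 5 = pos 18 = 's'
  'l' (pos 11) + 5 = pos 16 = 'q'
Result: oqjvwsq

oqjvwsq


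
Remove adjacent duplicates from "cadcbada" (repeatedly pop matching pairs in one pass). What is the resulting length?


Input: cadcbada
Stack-based adjacent duplicate removal:
  Read 'c': push. Stack: c
  Read 'a': push. Stack: ca
  Read 'd': push. Stack: cad
  Read 'c': push. Stack: cadc
  Read 'b': push. Stack: cadcb
  Read 'a': push. Stack: cadcba
  Read 'd': push. Stack: cadcbad
  Read 'a': push. Stack: cadcbada
Final stack: "cadcbada" (length 8)

8


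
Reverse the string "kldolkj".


Input: kldolkj
Reading characters right to left:
  Position 6: 'j'
  Position 5: 'k'
  Position 4: 'l'
  Position 3: 'o'
  Position 2: 'd'
  Position 1: 'l'
  Position 0: 'k'
Reversed: jklodlk

jklodlk


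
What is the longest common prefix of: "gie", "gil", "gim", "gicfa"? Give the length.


Words: gie, gil, gim, gicfa
  Position 0: all 'g' => match
  Position 1: all 'i' => match
  Position 2: ('e', 'l', 'm', 'c') => mismatch, stop
LCP = "gi" (length 2)

2


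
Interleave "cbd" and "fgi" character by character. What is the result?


Interleaving "cbd" and "fgi":
  Position 0: 'c' from first, 'f' from second => "cf"
  Position 1: 'b' from first, 'g' from second => "bg"
  Position 2: 'd' from first, 'i' from second => "di"
Result: cfbgdi

cfbgdi


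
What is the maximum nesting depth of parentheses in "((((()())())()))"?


Input: "((((()())())()))"
Tracking depth:
  Position 0 '(': depth becomes 1
  Position 1 '(': depth becomes 2
  Position 2 '(': depth becomes 3
  Position 3 '(': depth becomes 4
  Position 4 '(': depth becomes 5
  Position 5 ')': depth becomes 4
  Position 6 '(': depth becomes 5
  Position 7 ')': depth becomes 4
  Position 8 ')': depth becomes 3
  Position 9 '(': depth becomes 4
  Position 10 ')': depth becomes 3
  Position 11 ')': depth becomes 2
  Position 12 '(': depth becomes 3
  Position 13 ')': depth becomes 2
  Position 14 ')': depth becomes 1
  Position 15 ')': depth becomes 0
Maximum depth reached: 5

5


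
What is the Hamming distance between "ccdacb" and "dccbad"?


Comparing "ccdacb" and "dccbad" position by position:
  Position 0: 'c' vs 'd' => differ
  Position 1: 'c' vs 'c' => same
  Position 2: 'd' vs 'c' => differ
  Position 3: 'a' vs 'b' => differ
  Position 4: 'c' vs 'a' => differ
  Position 5: 'b' vs 'd' => differ
Total differences (Hamming distance): 5

5


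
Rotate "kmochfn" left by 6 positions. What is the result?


Input: "kmochfn", rotate left by 6
First 6 characters: "kmochf"
Remaining characters: "n"
Concatenate remaining + first: "n" + "kmochf" = "nkmochf"

nkmochf


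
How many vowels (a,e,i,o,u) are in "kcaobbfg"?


Input: kcaobbfg
Checking each character:
  'k' at position 0: consonant
  'c' at position 1: consonant
  'a' at position 2: vowel (running total: 1)
  'o' at position 3: vowel (running total: 2)
  'b' at position 4: consonant
  'b' at position 5: consonant
  'f' at position 6: consonant
  'g' at position 7: consonant
Total vowels: 2

2


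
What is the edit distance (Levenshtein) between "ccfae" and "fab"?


Computing edit distance: "ccfae" -> "fab"
DP table:
           f    a    b
      0    1    2    3
  c   1    1    2    3
  c   2    2    2    3
  f   3    2    3    3
  a   4    3    2    3
  e   5    4    3    3
Edit distance = dp[5][3] = 3

3


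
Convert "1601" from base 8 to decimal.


Input: "1601" in base 8
Positional expansion:
  Digit '1' (value 1) x 8^3 = 512
  Digit '6' (value 6) x 8^2 = 384
  Digit '0' (value 0) x 8^1 = 0
  Digit '1' (value 1) x 8^0 = 1
Sum = 897

897


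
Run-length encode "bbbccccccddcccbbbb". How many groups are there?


Input: bbbccccccddcccbbbb
Scanning for consecutive runs:
  Group 1: 'b' x 3 (positions 0-2)
  Group 2: 'c' x 6 (positions 3-8)
  Group 3: 'd' x 2 (positions 9-10)
  Group 4: 'c' x 3 (positions 11-13)
  Group 5: 'b' x 4 (positions 14-17)
Total groups: 5

5


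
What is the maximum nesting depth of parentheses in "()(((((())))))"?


Input: "()(((((())))))"
Tracking depth:
  Position 0 '(': depth becomes 1
  Position 1 ')': depth becomes 0
  Position 2 '(': depth becomes 1
  Position 3 '(': depth becomes 2
  Position 4 '(': depth becomes 3
  Position 5 '(': depth becomes 4
  Position 6 '(': depth becomes 5
  Position 7 '(': depth becomes 6
  Position 8 ')': depth becomes 5
  Position 9 ')': depth becomes 4
  Position 10 ')': depth becomes 3
  Position 11 ')': depth becomes 2
  Position 12 ')': depth becomes 1
  Position 13 ')': depth becomes 0
Maximum depth reached: 6

6


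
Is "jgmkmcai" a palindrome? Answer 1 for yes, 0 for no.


Input: jgmkmcai
Reversed: iacmkmgj
  Compare pos 0 ('j') with pos 7 ('i'): MISMATCH
  Compare pos 1 ('g') with pos 6 ('a'): MISMATCH
  Compare pos 2 ('m') with pos 5 ('c'): MISMATCH
  Compare pos 3 ('k') with pos 4 ('m'): MISMATCH
Result: not a palindrome

0


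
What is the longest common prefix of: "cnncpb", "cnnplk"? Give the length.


Words: cnncpb, cnnplk
  Position 0: all 'c' => match
  Position 1: all 'n' => match
  Position 2: all 'n' => match
  Position 3: ('c', 'p') => mismatch, stop
LCP = "cnn" (length 3)

3


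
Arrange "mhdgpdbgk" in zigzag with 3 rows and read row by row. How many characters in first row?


Zigzag "mhdgpdbgk" into 3 rows:
Placing characters:
  'm' => row 0
  'h' => row 1
  'd' => row 2
  'g' => row 1
  'p' => row 0
  'd' => row 1
  'b' => row 2
  'g' => row 1
  'k' => row 0
Rows:
  Row 0: "mpk"
  Row 1: "hgdg"
  Row 2: "db"
First row length: 3

3


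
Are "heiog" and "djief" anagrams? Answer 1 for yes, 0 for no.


Strings: "heiog", "djief"
Sorted first:  eghio
Sorted second: defij
Differ at position 0: 'e' vs 'd' => not anagrams

0


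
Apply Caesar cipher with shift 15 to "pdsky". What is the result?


Caesar cipher: shift "pdsky" by 15
  'p' (pos 15) + 15 = pos 4 = 'e'
  'd' (pos 3) + 15 = pos 18 = 's'
  's' (pos 18) + 15 = pos 7 = 'h'
  'k' (pos 10) + 15 = pos 25 = 'z'
  'y' (pos 24) + 15 = pos 13 = 'n'
Result: eshzn

eshzn


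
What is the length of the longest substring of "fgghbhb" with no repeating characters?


Input: "fgghbhb"
Sliding window (track last position of each char):
  Position 0 ('f'): window [0,0] length 1 -- new best
  Position 1 ('g'): window [0,1] length 2 -- new best
  Position 2 ('g'): repeat (last at 1), move window start to 2
  Position 2 ('g'): window [2,2] length 1
  Position 3 ('h'): window [2,3] length 2
  Position 4 ('b'): window [2,4] length 3 -- new best
  Position 5 ('h'): repeat (last at 3), move window start to 4
  Position 5 ('h'): window [4,5] length 2
  Position 6 ('b'): repeat (last at 4), move window start to 5
  Position 6 ('b'): window [5,6] length 2
Longest substring with no repeats: "ghb" with length 3

3
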